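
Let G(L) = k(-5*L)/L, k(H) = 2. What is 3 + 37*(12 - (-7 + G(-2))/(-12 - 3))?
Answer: 6409/15 ≈ 427.27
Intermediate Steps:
G(L) = 2/L
3 + 37*(12 - (-7 + G(-2))/(-12 - 3)) = 3 + 37*(12 - (-7 + 2/(-2))/(-12 - 3)) = 3 + 37*(12 - (-7 + 2*(-½))/(-15)) = 3 + 37*(12 - (-7 - 1)*(-1)/15) = 3 + 37*(12 - (-8)*(-1)/15) = 3 + 37*(12 - 1*8/15) = 3 + 37*(12 - 8/15) = 3 + 37*(172/15) = 3 + 6364/15 = 6409/15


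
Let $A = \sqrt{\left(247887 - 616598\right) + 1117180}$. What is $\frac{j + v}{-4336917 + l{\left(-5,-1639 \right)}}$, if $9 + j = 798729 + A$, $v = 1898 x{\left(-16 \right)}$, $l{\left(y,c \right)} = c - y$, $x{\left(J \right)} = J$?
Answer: $- \frac{768352}{4338551} - \frac{\sqrt{748469}}{4338551} \approx -0.1773$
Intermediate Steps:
$v = -30368$ ($v = 1898 \left(-16\right) = -30368$)
$A = \sqrt{748469}$ ($A = \sqrt{\left(247887 - 616598\right) + 1117180} = \sqrt{-368711 + 1117180} = \sqrt{748469} \approx 865.14$)
$j = 798720 + \sqrt{748469}$ ($j = -9 + \left(798729 + \sqrt{748469}\right) = 798720 + \sqrt{748469} \approx 7.9959 \cdot 10^{5}$)
$\frac{j + v}{-4336917 + l{\left(-5,-1639 \right)}} = \frac{\left(798720 + \sqrt{748469}\right) - 30368}{-4336917 - 1634} = \frac{768352 + \sqrt{748469}}{-4336917 + \left(-1639 + 5\right)} = \frac{768352 + \sqrt{748469}}{-4336917 - 1634} = \frac{768352 + \sqrt{748469}}{-4338551} = \left(768352 + \sqrt{748469}\right) \left(- \frac{1}{4338551}\right) = - \frac{768352}{4338551} - \frac{\sqrt{748469}}{4338551}$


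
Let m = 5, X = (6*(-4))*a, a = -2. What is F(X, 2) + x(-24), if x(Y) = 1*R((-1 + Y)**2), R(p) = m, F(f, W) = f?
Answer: 53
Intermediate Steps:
X = 48 (X = (6*(-4))*(-2) = -24*(-2) = 48)
R(p) = 5
x(Y) = 5 (x(Y) = 1*5 = 5)
F(X, 2) + x(-24) = 48 + 5 = 53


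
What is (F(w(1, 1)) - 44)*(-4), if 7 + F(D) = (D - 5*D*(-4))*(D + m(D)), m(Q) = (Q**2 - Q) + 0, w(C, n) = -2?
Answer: 876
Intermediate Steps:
m(Q) = Q**2 - Q
F(D) = -7 + 21*D*(D + D*(-1 + D)) (F(D) = -7 + (D - 5*D*(-4))*(D + D*(-1 + D)) = -7 + (D + 20*D)*(D + D*(-1 + D)) = -7 + (21*D)*(D + D*(-1 + D)) = -7 + 21*D*(D + D*(-1 + D)))
(F(w(1, 1)) - 44)*(-4) = ((-7 + 21*(-2)**3) - 44)*(-4) = ((-7 + 21*(-8)) - 44)*(-4) = ((-7 - 168) - 44)*(-4) = (-175 - 44)*(-4) = -219*(-4) = 876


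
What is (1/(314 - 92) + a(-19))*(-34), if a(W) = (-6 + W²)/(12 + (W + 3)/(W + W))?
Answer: -12729821/13098 ≈ -971.89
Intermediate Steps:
a(W) = (-6 + W²)/(12 + (3 + W)/(2*W)) (a(W) = (-6 + W²)/(12 + (3 + W)/((2*W))) = (-6 + W²)/(12 + (3 + W)*(1/(2*W))) = (-6 + W²)/(12 + (3 + W)/(2*W)))
(1/(314 - 92) + a(-19))*(-34) = (1/(314 - 92) + 2*(-19)*(-6 + (-19)²)/(3 + 25*(-19)))*(-34) = (1/222 + 2*(-19)*(-6 + 361)/(3 - 475))*(-34) = (1/222 + 2*(-19)*355/(-472))*(-34) = (1/222 + 2*(-19)*(-1/472)*355)*(-34) = (1/222 + 6745/236)*(-34) = (748813/26196)*(-34) = -12729821/13098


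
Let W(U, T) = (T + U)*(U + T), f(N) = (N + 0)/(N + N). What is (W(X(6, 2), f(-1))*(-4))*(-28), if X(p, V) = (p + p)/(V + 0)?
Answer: 4732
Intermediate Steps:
f(N) = ½ (f(N) = N/((2*N)) = N*(1/(2*N)) = ½)
X(p, V) = 2*p/V (X(p, V) = (2*p)/V = 2*p/V)
W(U, T) = (T + U)² (W(U, T) = (T + U)*(T + U) = (T + U)²)
(W(X(6, 2), f(-1))*(-4))*(-28) = ((½ + 2*6/2)²*(-4))*(-28) = ((½ + 2*6*(½))²*(-4))*(-28) = ((½ + 6)²*(-4))*(-28) = ((13/2)²*(-4))*(-28) = ((169/4)*(-4))*(-28) = -169*(-28) = 4732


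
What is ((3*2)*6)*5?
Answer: 180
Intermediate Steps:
((3*2)*6)*5 = (6*6)*5 = 36*5 = 180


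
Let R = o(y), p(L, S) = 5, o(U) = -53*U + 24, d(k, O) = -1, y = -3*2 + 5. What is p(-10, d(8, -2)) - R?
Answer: -72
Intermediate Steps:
y = -1 (y = -6 + 5 = -1)
o(U) = 24 - 53*U
R = 77 (R = 24 - 53*(-1) = 24 + 53 = 77)
p(-10, d(8, -2)) - R = 5 - 1*77 = 5 - 77 = -72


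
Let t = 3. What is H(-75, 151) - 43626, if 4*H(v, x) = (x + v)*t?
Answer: -43569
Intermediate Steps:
H(v, x) = 3*v/4 + 3*x/4 (H(v, x) = ((x + v)*3)/4 = ((v + x)*3)/4 = (3*v + 3*x)/4 = 3*v/4 + 3*x/4)
H(-75, 151) - 43626 = ((3/4)*(-75) + (3/4)*151) - 43626 = (-225/4 + 453/4) - 43626 = 57 - 43626 = -43569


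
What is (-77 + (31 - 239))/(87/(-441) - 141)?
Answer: 41895/20756 ≈ 2.0185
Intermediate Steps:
(-77 + (31 - 239))/(87/(-441) - 141) = (-77 - 208)/(87*(-1/441) - 141) = -285/(-29/147 - 141) = -285/(-20756/147) = -285*(-147/20756) = 41895/20756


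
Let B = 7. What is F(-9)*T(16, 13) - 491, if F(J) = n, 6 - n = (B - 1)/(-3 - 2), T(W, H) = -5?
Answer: -527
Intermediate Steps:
n = 36/5 (n = 6 - (7 - 1)/(-3 - 2) = 6 - 6/(-5) = 6 - 6*(-1)/5 = 6 - 1*(-6/5) = 6 + 6/5 = 36/5 ≈ 7.2000)
F(J) = 36/5
F(-9)*T(16, 13) - 491 = (36/5)*(-5) - 491 = -36 - 491 = -527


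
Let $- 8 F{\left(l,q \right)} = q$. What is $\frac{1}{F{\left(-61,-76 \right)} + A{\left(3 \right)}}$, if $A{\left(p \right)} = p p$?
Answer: $\frac{2}{37} \approx 0.054054$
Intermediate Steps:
$A{\left(p \right)} = p^{2}$
$F{\left(l,q \right)} = - \frac{q}{8}$
$\frac{1}{F{\left(-61,-76 \right)} + A{\left(3 \right)}} = \frac{1}{\left(- \frac{1}{8}\right) \left(-76\right) + 3^{2}} = \frac{1}{\frac{19}{2} + 9} = \frac{1}{\frac{37}{2}} = \frac{2}{37}$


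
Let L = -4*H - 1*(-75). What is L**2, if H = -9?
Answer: 12321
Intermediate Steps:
L = 111 (L = -4*(-9) - 1*(-75) = 36 + 75 = 111)
L**2 = 111**2 = 12321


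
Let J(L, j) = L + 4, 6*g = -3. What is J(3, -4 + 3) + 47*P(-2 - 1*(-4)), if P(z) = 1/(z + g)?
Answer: 115/3 ≈ 38.333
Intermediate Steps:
g = -½ (g = (⅙)*(-3) = -½ ≈ -0.50000)
P(z) = 1/(-½ + z) (P(z) = 1/(z - ½) = 1/(-½ + z))
J(L, j) = 4 + L
J(3, -4 + 3) + 47*P(-2 - 1*(-4)) = (4 + 3) + 47*(2/(-1 + 2*(-2 - 1*(-4)))) = 7 + 47*(2/(-1 + 2*(-2 + 4))) = 7 + 47*(2/(-1 + 2*2)) = 7 + 47*(2/(-1 + 4)) = 7 + 47*(2/3) = 7 + 47*(2*(⅓)) = 7 + 47*(⅔) = 7 + 94/3 = 115/3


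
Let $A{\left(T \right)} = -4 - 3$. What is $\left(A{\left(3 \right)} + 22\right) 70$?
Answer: $1050$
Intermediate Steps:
$A{\left(T \right)} = -7$ ($A{\left(T \right)} = -4 - 3 = -7$)
$\left(A{\left(3 \right)} + 22\right) 70 = \left(-7 + 22\right) 70 = 15 \cdot 70 = 1050$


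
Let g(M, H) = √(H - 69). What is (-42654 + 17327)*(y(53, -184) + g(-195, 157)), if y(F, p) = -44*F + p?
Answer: 63722732 - 50654*√22 ≈ 6.3485e+7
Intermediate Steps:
g(M, H) = √(-69 + H)
y(F, p) = p - 44*F
(-42654 + 17327)*(y(53, -184) + g(-195, 157)) = (-42654 + 17327)*((-184 - 44*53) + √(-69 + 157)) = -25327*((-184 - 2332) + √88) = -25327*(-2516 + 2*√22) = 63722732 - 50654*√22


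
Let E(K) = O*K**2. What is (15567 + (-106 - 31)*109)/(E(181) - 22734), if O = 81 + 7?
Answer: 317/1430117 ≈ 0.00022166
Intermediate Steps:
O = 88
E(K) = 88*K**2
(15567 + (-106 - 31)*109)/(E(181) - 22734) = (15567 + (-106 - 31)*109)/(88*181**2 - 22734) = (15567 - 137*109)/(88*32761 - 22734) = (15567 - 14933)/(2882968 - 22734) = 634/2860234 = 634*(1/2860234) = 317/1430117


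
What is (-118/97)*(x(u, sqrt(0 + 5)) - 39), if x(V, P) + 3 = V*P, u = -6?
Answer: 4956/97 + 708*sqrt(5)/97 ≈ 67.414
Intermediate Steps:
x(V, P) = -3 + P*V (x(V, P) = -3 + V*P = -3 + P*V)
(-118/97)*(x(u, sqrt(0 + 5)) - 39) = (-118/97)*((-3 + sqrt(0 + 5)*(-6)) - 39) = (-118*1/97)*((-3 + sqrt(5)*(-6)) - 39) = -118*((-3 - 6*sqrt(5)) - 39)/97 = -118*(-42 - 6*sqrt(5))/97 = 4956/97 + 708*sqrt(5)/97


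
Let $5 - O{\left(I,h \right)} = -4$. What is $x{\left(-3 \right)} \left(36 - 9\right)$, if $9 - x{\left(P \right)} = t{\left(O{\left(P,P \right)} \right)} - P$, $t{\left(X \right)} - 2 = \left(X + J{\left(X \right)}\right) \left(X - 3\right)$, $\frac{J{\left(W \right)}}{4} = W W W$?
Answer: $-473742$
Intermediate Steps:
$J{\left(W \right)} = 4 W^{3}$ ($J{\left(W \right)} = 4 W W W = 4 W^{2} W = 4 W^{3}$)
$O{\left(I,h \right)} = 9$ ($O{\left(I,h \right)} = 5 - -4 = 5 + 4 = 9$)
$t{\left(X \right)} = 2 + \left(-3 + X\right) \left(X + 4 X^{3}\right)$ ($t{\left(X \right)} = 2 + \left(X + 4 X^{3}\right) \left(X - 3\right) = 2 + \left(X + 4 X^{3}\right) \left(-3 + X\right) = 2 + \left(-3 + X\right) \left(X + 4 X^{3}\right)$)
$x{\left(P \right)} = -17543 + P$ ($x{\left(P \right)} = 9 - \left(\left(2 + 9^{2} - 12 \cdot 9^{3} - 27 + 4 \cdot 9^{4}\right) - P\right) = 9 - \left(\left(2 + 81 - 8748 - 27 + 4 \cdot 6561\right) - P\right) = 9 - \left(\left(2 + 81 - 8748 - 27 + 26244\right) - P\right) = 9 - \left(17552 - P\right) = 9 + \left(-17552 + P\right) = -17543 + P$)
$x{\left(-3 \right)} \left(36 - 9\right) = \left(-17543 - 3\right) \left(36 - 9\right) = \left(-17546\right) 27 = -473742$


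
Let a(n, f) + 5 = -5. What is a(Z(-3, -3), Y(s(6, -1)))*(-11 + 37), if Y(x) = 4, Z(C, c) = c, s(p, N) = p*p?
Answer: -260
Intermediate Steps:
s(p, N) = p²
a(n, f) = -10 (a(n, f) = -5 - 5 = -10)
a(Z(-3, -3), Y(s(6, -1)))*(-11 + 37) = -10*(-11 + 37) = -10*26 = -260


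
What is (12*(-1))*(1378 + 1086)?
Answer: -29568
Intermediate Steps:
(12*(-1))*(1378 + 1086) = -12*2464 = -29568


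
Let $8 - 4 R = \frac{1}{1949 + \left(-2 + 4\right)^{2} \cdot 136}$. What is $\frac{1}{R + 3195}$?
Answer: $\frac{9972}{31880483} \approx 0.00031279$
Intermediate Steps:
$R = \frac{19943}{9972}$ ($R = 2 - \frac{1}{4 \left(1949 + \left(-2 + 4\right)^{2} \cdot 136\right)} = 2 - \frac{1}{4 \left(1949 + 2^{2} \cdot 136\right)} = 2 - \frac{1}{4 \left(1949 + 4 \cdot 136\right)} = 2 - \frac{1}{4 \left(1949 + 544\right)} = 2 - \frac{1}{4 \cdot 2493} = 2 - \frac{1}{9972} = \frac{19943}{9972} \approx 1.9999$)
$\frac{1}{R + 3195} = \frac{1}{\frac{19943}{9972} + 3195} = \frac{1}{\frac{31880483}{9972}} = \frac{9972}{31880483}$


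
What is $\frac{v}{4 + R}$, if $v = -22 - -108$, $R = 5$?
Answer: $\frac{86}{9} \approx 9.5556$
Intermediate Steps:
$v = 86$ ($v = -22 + 108 = 86$)
$\frac{v}{4 + R} = \frac{1}{4 + 5} \cdot 86 = \frac{1}{9} \cdot 86 = \frac{86}{9}$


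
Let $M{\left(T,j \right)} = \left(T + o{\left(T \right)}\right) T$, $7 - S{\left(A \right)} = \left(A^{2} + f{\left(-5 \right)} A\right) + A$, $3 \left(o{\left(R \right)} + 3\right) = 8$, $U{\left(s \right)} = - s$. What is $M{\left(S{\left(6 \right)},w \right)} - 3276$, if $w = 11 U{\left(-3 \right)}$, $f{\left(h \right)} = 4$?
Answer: $\frac{674}{3} \approx 224.67$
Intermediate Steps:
$o{\left(R \right)} = - \frac{1}{3}$ ($o{\left(R \right)} = -3 + \frac{1}{3} \cdot 8 = -3 + \frac{8}{3} = - \frac{1}{3}$)
$S{\left(A \right)} = 7 - A^{2} - 5 A$ ($S{\left(A \right)} = 7 - \left(\left(A^{2} + 4 A\right) + A\right) = 7 - \left(A^{2} + 5 A\right) = 7 - A^{2} - 5 A$)
$w = 33$ ($w = 11 \left(\left(-1\right) \left(-3\right)\right) = 11 \cdot 3 = 33$)
$M{\left(T,j \right)} = T \left(- \frac{1}{3} + T\right)$ ($M{\left(T,j \right)} = \left(T - \frac{1}{3}\right) T = \left(- \frac{1}{3} + T\right) T = T \left(- \frac{1}{3} + T\right)$)
$M{\left(S{\left(6 \right)},w \right)} - 3276 = \left(7 - 6^{2} - 30\right) \left(- \frac{1}{3} - 59\right) - 3276 = \left(7 - 36 - 30\right) \left(- \frac{1}{3} - 59\right) - 3276 = - 59 \left(- \frac{1}{3} - 59\right) - 3276 = \left(-59\right) \left(- \frac{178}{3}\right) - 3276 = \frac{10502}{3} - 3276 = \frac{674}{3}$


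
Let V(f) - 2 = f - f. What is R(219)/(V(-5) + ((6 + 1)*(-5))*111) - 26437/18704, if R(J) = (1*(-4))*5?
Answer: -102280791/72627632 ≈ -1.4083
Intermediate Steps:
R(J) = -20 (R(J) = -4*5 = -20)
V(f) = 2 (V(f) = 2 + (f - f) = 2 + 0 = 2)
R(219)/(V(-5) + ((6 + 1)*(-5))*111) - 26437/18704 = -20/(2 + ((6 + 1)*(-5))*111) - 26437/18704 = -20/(2 + (7*(-5))*111) - 26437*1/18704 = -20/(2 - 35*111) - 26437/18704 = -20/(2 - 3885) - 26437/18704 = -20/(-3883) - 26437/18704 = -20*(-1/3883) - 26437/18704 = 20/3883 - 26437/18704 = -102280791/72627632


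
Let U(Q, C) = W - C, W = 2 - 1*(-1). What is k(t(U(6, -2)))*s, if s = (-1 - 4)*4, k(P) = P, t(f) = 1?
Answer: -20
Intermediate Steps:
W = 3 (W = 2 + 1 = 3)
U(Q, C) = 3 - C
s = -20 (s = -5*4 = -20)
k(t(U(6, -2)))*s = 1*(-20) = -20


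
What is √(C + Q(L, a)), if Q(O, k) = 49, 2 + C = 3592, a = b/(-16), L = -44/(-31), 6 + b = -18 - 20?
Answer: √3639 ≈ 60.324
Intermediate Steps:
b = -44 (b = -6 + (-18 - 20) = -6 - 38 = -44)
L = 44/31 (L = -44*(-1/31) = 44/31 ≈ 1.4194)
a = 11/4 (a = -44/(-16) = -44*(-1/16) = 11/4 ≈ 2.7500)
C = 3590 (C = -2 + 3592 = 3590)
√(C + Q(L, a)) = √(3590 + 49) = √3639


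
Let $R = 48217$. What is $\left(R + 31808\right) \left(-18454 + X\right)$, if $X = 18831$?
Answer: $30169425$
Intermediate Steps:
$\left(R + 31808\right) \left(-18454 + X\right) = \left(48217 + 31808\right) \left(-18454 + 18831\right) = 80025 \cdot 377 = 30169425$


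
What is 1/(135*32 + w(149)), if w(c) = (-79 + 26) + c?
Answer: 1/4416 ≈ 0.00022645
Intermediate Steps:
w(c) = -53 + c
1/(135*32 + w(149)) = 1/(135*32 + (-53 + 149)) = 1/(4320 + 96) = 1/4416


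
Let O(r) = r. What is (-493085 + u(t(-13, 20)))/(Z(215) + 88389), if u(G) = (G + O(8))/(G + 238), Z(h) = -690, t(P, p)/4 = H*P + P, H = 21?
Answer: -223366937/39727647 ≈ -5.6225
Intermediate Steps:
t(P, p) = 88*P (t(P, p) = 4*(21*P + P) = 4*(22*P) = 88*P)
u(G) = (8 + G)/(238 + G) (u(G) = (G + 8)/(G + 238) = (8 + G)/(238 + G))
(-493085 + u(t(-13, 20)))/(Z(215) + 88389) = (-493085 + (8 + 88*(-13))/(238 + 88*(-13)))/(-690 + 88389) = (-493085 + (8 - 1144)/(238 - 1144))/87699 = (-493085 - 1136/(-906))*(1/87699) = (-493085 - 1/906*(-1136))*(1/87699) = (-493085 + 568/453)*(1/87699) = -223366937/453*1/87699 = -223366937/39727647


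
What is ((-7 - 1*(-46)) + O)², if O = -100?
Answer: 3721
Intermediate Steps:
((-7 - 1*(-46)) + O)² = ((-7 - 1*(-46)) - 100)² = ((-7 + 46) - 100)² = (39 - 100)² = (-61)² = 3721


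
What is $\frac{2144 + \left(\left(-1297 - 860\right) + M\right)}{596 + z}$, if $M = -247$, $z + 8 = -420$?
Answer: $- \frac{65}{42} \approx -1.5476$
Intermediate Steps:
$z = -428$ ($z = -8 - 420 = -428$)
$\frac{2144 + \left(\left(-1297 - 860\right) + M\right)}{596 + z} = \frac{2144 - 2404}{596 - 428} = \frac{2144 - 2404}{168} = \left(2144 - 2404\right) \frac{1}{168} = \left(-260\right) \frac{1}{168} = - \frac{65}{42}$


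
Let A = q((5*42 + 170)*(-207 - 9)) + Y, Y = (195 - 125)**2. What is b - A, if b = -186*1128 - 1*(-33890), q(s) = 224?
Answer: -181042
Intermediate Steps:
Y = 4900 (Y = 70**2 = 4900)
b = -175918 (b = -209808 + 33890 = -175918)
A = 5124 (A = 224 + 4900 = 5124)
b - A = -175918 - 1*5124 = -175918 - 5124 = -181042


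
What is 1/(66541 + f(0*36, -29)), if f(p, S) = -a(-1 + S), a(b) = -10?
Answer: 1/66551 ≈ 1.5026e-5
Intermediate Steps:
f(p, S) = 10 (f(p, S) = -1*(-10) = 10)
1/(66541 + f(0*36, -29)) = 1/(66541 + 10) = 1/66551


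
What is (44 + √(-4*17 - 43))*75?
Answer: 3300 + 75*I*√111 ≈ 3300.0 + 790.17*I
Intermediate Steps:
(44 + √(-4*17 - 43))*75 = (44 + √(-68 - 43))*75 = (44 + √(-111))*75 = (44 + I*√111)*75 = 3300 + 75*I*√111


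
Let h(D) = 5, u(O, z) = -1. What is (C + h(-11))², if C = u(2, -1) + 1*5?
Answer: 81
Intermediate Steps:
C = 4 (C = -1 + 1*5 = -1 + 5 = 4)
(C + h(-11))² = (4 + 5)² = 9² = 81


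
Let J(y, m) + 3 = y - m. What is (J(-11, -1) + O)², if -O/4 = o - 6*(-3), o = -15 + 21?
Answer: 11881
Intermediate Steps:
o = 6
J(y, m) = -3 + y - m (J(y, m) = -3 + (y - m) = -3 + y - m)
O = -96 (O = -4*(6 - 6*(-3)) = -4*(6 + 18) = -4*24 = -96)
(J(-11, -1) + O)² = ((-3 - 11 - 1*(-1)) - 96)² = ((-3 - 11 + 1) - 96)² = (-13 - 96)² = (-109)² = 11881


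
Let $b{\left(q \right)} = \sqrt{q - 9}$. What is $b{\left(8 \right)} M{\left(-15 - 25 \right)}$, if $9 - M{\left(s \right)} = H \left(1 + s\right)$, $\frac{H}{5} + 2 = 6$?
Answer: $789 i \approx 789.0 i$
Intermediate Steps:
$H = 20$ ($H = -10 + 5 \cdot 6 = -10 + 30 = 20$)
$b{\left(q \right)} = \sqrt{-9 + q}$
$M{\left(s \right)} = -11 - 20 s$ ($M{\left(s \right)} = 9 - 20 \left(1 + s\right) = 9 - \left(20 + 20 s\right) = -11 - 20 s$)
$b{\left(8 \right)} M{\left(-15 - 25 \right)} = \sqrt{-9 + 8} \left(-11 - 20 \left(-15 - 25\right)\right) = \sqrt{-1} \left(-11 - 20 \left(-15 - 25\right)\right) = i \left(-11 - -800\right) = i \left(-11 + 800\right) = i 789 = 789 i$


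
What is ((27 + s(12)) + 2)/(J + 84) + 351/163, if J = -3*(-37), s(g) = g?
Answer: 75128/31785 ≈ 2.3636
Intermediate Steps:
J = 111
((27 + s(12)) + 2)/(J + 84) + 351/163 = ((27 + 12) + 2)/(111 + 84) + 351/163 = (39 + 2)/195 + 351*(1/163) = 41*(1/195) + 351/163 = 41/195 + 351/163 = 75128/31785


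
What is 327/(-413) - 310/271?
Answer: -216647/111923 ≈ -1.9357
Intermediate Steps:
327/(-413) - 310/271 = 327*(-1/413) - 310*1/271 = -327/413 - 310/271 = -216647/111923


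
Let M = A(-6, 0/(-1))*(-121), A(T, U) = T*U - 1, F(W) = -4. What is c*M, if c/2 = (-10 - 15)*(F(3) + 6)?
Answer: -12100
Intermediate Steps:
A(T, U) = -1 + T*U
c = -100 (c = 2*((-10 - 15)*(-4 + 6)) = 2*(-25*2) = 2*(-50) = -100)
M = 121 (M = (-1 - 0/(-1))*(-121) = (-1 - 0*(-1))*(-121) = (-1 - 6*0)*(-121) = (-1 + 0)*(-121) = -1*(-121) = 121)
c*M = -100*121 = -12100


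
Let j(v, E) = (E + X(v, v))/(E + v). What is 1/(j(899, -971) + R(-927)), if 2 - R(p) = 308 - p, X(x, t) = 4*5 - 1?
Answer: -9/10978 ≈ -0.00081982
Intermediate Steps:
X(x, t) = 19 (X(x, t) = 20 - 1 = 19)
R(p) = -306 + p (R(p) = 2 - (308 - p) = 2 + (-308 + p) = -306 + p)
j(v, E) = (19 + E)/(E + v) (j(v, E) = (E + 19)/(E + v) = (19 + E)/(E + v))
1/(j(899, -971) + R(-927)) = 1/((19 - 971)/(-971 + 899) + (-306 - 927)) = 1/(-952/(-72) - 1233) = 1/(-1/72*(-952) - 1233) = 1/(119/9 - 1233) = 1/(-10978/9) = -9/10978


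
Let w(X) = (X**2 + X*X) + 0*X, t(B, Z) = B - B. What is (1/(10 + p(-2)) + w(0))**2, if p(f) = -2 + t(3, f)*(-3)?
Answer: 1/64 ≈ 0.015625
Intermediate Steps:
t(B, Z) = 0
p(f) = -2 (p(f) = -2 + 0*(-3) = -2 + 0 = -2)
w(X) = 2*X**2 (w(X) = (X**2 + X**2) + 0 = 2*X**2 + 0 = 2*X**2)
(1/(10 + p(-2)) + w(0))**2 = (1/(10 - 2) + 2*0**2)**2 = (1/8 + 2*0)**2 = (1/8 + 0)**2 = (1/8)**2 = 1/64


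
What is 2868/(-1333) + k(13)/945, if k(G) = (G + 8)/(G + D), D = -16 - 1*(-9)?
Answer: -773027/359910 ≈ -2.1478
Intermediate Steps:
D = -7 (D = -16 + 9 = -7)
k(G) = (8 + G)/(-7 + G) (k(G) = (G + 8)/(G - 7) = (8 + G)/(-7 + G))
2868/(-1333) + k(13)/945 = 2868/(-1333) + ((8 + 13)/(-7 + 13))/945 = 2868*(-1/1333) + (21/6)*(1/945) = -2868/1333 + ((⅙)*21)*(1/945) = -2868/1333 + (7/2)*(1/945) = -2868/1333 + 1/270 = -773027/359910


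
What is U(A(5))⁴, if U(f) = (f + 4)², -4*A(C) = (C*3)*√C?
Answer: 18146663911921/65536 - 63370520115*√5/512 ≈ 1.3676e+5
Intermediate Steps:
A(C) = -3*C^(3/2)/4 (A(C) = -C*3*√C/4 = -3*C*√C/4 = -3*C^(3/2)/4)
U(f) = (4 + f)²
U(A(5))⁴ = ((4 - 15*√5/4)²)⁴ = (4 - 15*√5/4)⁸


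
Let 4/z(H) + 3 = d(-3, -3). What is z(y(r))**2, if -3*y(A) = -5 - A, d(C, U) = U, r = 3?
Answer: 4/9 ≈ 0.44444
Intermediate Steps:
y(A) = 5/3 + A/3 (y(A) = -(-5 - A)/3 = 5/3 + A/3)
z(H) = -2/3 (z(H) = 4/(-3 - 3) = 4/(-6) = 4*(-1/6) = -2/3)
z(y(r))**2 = (-2/3)**2 = 4/9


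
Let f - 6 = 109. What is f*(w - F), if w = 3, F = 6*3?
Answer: -1725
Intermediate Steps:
f = 115 (f = 6 + 109 = 115)
F = 18
f*(w - F) = 115*(3 - 1*18) = 115*(3 - 18) = 115*(-15) = -1725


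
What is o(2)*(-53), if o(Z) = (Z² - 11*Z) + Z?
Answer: 848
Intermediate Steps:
o(Z) = Z² - 10*Z
o(2)*(-53) = (2*(-10 + 2))*(-53) = (2*(-8))*(-53) = -16*(-53) = 848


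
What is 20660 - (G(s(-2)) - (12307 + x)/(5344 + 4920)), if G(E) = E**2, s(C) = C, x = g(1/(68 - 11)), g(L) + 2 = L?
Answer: 6042726437/292524 ≈ 20657.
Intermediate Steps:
g(L) = -2 + L
x = -113/57 (x = -2 + 1/(68 - 11) = -2 + 1/57 = -113/57 ≈ -1.9825)
20660 - (G(s(-2)) - (12307 + x)/(5344 + 4920)) = 20660 - ((-2)**2 - (12307 - 113/57)/(5344 + 4920)) = 20660 - (4 - 701386/(57*10264)) = 20660 - (4 - 1*350693/292524) = 20660 - (4 - 350693/292524) = 20660 - 1*819403/292524 = 20660 - 819403/292524 = 6042726437/292524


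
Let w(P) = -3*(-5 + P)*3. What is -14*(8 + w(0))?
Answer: -742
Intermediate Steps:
w(P) = 45 - 9*P (w(P) = -3*(-15 + 3*P) = 45 - 9*P)
-14*(8 + w(0)) = -14*(8 + (45 - 9*0)) = -14*(8 + (45 + 0)) = -14*(8 + 45) = -14*53 = -742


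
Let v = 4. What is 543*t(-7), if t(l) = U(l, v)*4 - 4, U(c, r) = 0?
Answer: -2172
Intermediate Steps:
t(l) = -4 (t(l) = 0*4 - 4 = 0 - 4 = -4)
543*t(-7) = 543*(-4) = -2172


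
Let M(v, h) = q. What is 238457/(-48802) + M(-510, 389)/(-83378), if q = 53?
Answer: -4971163563/1017253289 ≈ -4.8868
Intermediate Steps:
M(v, h) = 53
238457/(-48802) + M(-510, 389)/(-83378) = 238457/(-48802) + 53/(-83378) = 238457*(-1/48802) + 53*(-1/83378) = -238457/48802 - 53/83378 = -4971163563/1017253289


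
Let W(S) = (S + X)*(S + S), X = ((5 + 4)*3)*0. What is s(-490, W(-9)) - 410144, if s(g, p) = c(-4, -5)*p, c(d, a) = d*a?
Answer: -406904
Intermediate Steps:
X = 0 (X = (9*3)*0 = 27*0 = 0)
c(d, a) = a*d
W(S) = 2*S**2 (W(S) = (S + 0)*(S + S) = S*(2*S) = 2*S**2)
s(g, p) = 20*p (s(g, p) = (-5*(-4))*p = 20*p)
s(-490, W(-9)) - 410144 = 20*(2*(-9)**2) - 410144 = 20*(2*81) - 410144 = 20*162 - 410144 = 3240 - 410144 = -406904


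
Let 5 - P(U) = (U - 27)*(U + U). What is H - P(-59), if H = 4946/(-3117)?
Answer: 31610785/3117 ≈ 10141.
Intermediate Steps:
P(U) = 5 - 2*U*(-27 + U) (P(U) = 5 - (U - 27)*(U + U) = 5 - (-27 + U)*2*U = 5 - 2*U*(-27 + U))
H = -4946/3117 (H = 4946*(-1/3117) = -4946/3117 ≈ -1.5868)
H - P(-59) = -4946/3117 - (5 - 2*(-59)² + 54*(-59)) = -4946/3117 - (5 - 2*3481 - 3186) = -4946/3117 - (5 - 6962 - 3186) = -4946/3117 - 1*(-10143) = -4946/3117 + 10143 = 31610785/3117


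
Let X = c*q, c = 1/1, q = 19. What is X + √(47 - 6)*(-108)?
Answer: 19 - 108*√41 ≈ -672.54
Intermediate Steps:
c = 1
X = 19 (X = 1*19 = 19)
X + √(47 - 6)*(-108) = 19 + √(47 - 6)*(-108) = 19 + √41*(-108) = 19 - 108*√41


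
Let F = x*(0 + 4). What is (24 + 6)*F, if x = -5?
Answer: -600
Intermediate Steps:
F = -20 (F = -5*(0 + 4) = -5*4 = -20)
(24 + 6)*F = (24 + 6)*(-20) = 30*(-20) = -600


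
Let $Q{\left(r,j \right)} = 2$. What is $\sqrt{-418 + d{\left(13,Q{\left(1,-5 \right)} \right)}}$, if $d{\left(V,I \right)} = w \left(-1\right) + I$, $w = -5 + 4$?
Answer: $i \sqrt{415} \approx 20.372 i$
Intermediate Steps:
$w = -1$
$d{\left(V,I \right)} = 1 + I$ ($d{\left(V,I \right)} = \left(-1\right) \left(-1\right) + I = 1 + I$)
$\sqrt{-418 + d{\left(13,Q{\left(1,-5 \right)} \right)}} = \sqrt{-418 + \left(1 + 2\right)} = \sqrt{-418 + 3} = \sqrt{-415} = i \sqrt{415}$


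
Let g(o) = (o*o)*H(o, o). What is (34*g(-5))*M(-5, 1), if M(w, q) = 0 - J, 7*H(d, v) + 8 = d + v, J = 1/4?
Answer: 3825/7 ≈ 546.43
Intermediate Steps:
J = ¼ (J = 1*(¼) = ¼ ≈ 0.25000)
H(d, v) = -8/7 + d/7 + v/7 (H(d, v) = -8/7 + (d + v)/7 = -8/7 + (d/7 + v/7) = -8/7 + d/7 + v/7)
M(w, q) = -¼ (M(w, q) = 0 - 1*¼ = 0 - ¼ = -¼)
g(o) = o²*(-8/7 + 2*o/7) (g(o) = (o*o)*(-8/7 + o/7 + o/7) = o²*(-8/7 + 2*o/7))
(34*g(-5))*M(-5, 1) = (34*((2/7)*(-5)²*(-4 - 5)))*(-¼) = (34*((2/7)*25*(-9)))*(-¼) = (34*(-450/7))*(-¼) = -15300/7*(-¼) = 3825/7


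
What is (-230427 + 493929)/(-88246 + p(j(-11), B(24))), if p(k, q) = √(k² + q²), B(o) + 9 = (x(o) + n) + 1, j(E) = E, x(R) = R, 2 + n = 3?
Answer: -11626498746/3893678053 - 131751*√410/3893678053 ≈ -2.9867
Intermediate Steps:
n = 1 (n = -2 + 3 = 1)
B(o) = -7 + o (B(o) = -9 + ((o + 1) + 1) = -9 + ((1 + o) + 1) = -9 + (2 + o) = -7 + o)
(-230427 + 493929)/(-88246 + p(j(-11), B(24))) = (-230427 + 493929)/(-88246 + √((-11)² + (-7 + 24)²)) = 263502/(-88246 + √(121 + 17²)) = 263502/(-88246 + √(121 + 289)) = 263502/(-88246 + √410)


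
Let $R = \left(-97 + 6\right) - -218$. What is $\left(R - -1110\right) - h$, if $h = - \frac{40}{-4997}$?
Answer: $\frac{6181249}{4997} \approx 1237.0$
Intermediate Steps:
$R = 127$ ($R = -91 + 218 = 127$)
$h = \frac{40}{4997}$ ($h = \left(-40\right) \left(- \frac{1}{4997}\right) = \frac{40}{4997} \approx 0.0080048$)
$\left(R - -1110\right) - h = \left(127 - -1110\right) - \frac{40}{4997} = \left(127 + 1110\right) - \frac{40}{4997} = 1237 - \frac{40}{4997} = \frac{6181249}{4997}$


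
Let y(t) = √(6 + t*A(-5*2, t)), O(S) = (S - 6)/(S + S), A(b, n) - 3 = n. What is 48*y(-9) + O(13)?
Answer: 7/26 + 96*√15 ≈ 372.08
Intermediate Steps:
A(b, n) = 3 + n
O(S) = (-6 + S)/(2*S) (O(S) = (-6 + S)/((2*S)) = (-6 + S)*(1/(2*S)) = (-6 + S)/(2*S))
y(t) = √(6 + t*(3 + t))
48*y(-9) + O(13) = 48*√(6 - 9*(3 - 9)) + (½)*(-6 + 13)/13 = 48*√(6 - 9*(-6)) + (½)*(1/13)*7 = 48*√(6 + 54) + 7/26 = 48*√60 + 7/26 = 48*(2*√15) + 7/26 = 96*√15 + 7/26 = 7/26 + 96*√15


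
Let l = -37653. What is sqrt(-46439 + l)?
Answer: 2*I*sqrt(21023) ≈ 289.99*I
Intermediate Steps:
sqrt(-46439 + l) = sqrt(-46439 - 37653) = sqrt(-84092) = 2*I*sqrt(21023)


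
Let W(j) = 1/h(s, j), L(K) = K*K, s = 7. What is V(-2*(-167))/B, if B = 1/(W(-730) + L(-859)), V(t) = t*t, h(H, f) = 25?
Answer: 2057876432456/25 ≈ 8.2315e+10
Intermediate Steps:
L(K) = K**2
W(j) = 1/25
V(t) = t**2
B = 25/18447026 (B = 1/(1/25 + (-859)**2) = 1/(1/25 + 737881) = 1/(18447026/25) = 25/18447026 ≈ 1.3552e-6)
V(-2*(-167))/B = (-2*(-167))**2/(25/18447026) = 334**2*(18447026/25) = 111556*(18447026/25) = 2057876432456/25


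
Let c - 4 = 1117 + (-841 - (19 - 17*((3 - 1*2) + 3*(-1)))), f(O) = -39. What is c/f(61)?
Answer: -227/39 ≈ -5.8205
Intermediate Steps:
c = 227 (c = 4 + (1117 + (-841 - (19 - 17*((3 - 1*2) + 3*(-1))))) = 4 + (1117 + (-841 - (19 - 17*((3 - 2) - 3)))) = 4 + (1117 + (-841 - (19 - 17*(1 - 3)))) = 4 + (1117 + (-841 - (19 - 17*(-2)))) = 4 + (1117 + (-841 - (19 + 34))) = 4 + (1117 + (-841 - 1*53)) = 4 + (1117 + (-841 - 53)) = 4 + (1117 - 894) = 4 + 223 = 227)
c/f(61) = 227/(-39) = 227*(-1/39) = -227/39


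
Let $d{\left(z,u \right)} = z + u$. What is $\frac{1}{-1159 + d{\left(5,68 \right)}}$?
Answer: $- \frac{1}{1086} \approx -0.00092081$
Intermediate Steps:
$d{\left(z,u \right)} = u + z$
$\frac{1}{-1159 + d{\left(5,68 \right)}} = \frac{1}{-1159 + \left(68 + 5\right)} = \frac{1}{-1159 + 73} = \frac{1}{-1086} = - \frac{1}{1086}$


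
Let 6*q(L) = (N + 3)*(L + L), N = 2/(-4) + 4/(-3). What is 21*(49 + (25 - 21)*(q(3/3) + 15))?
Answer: 6965/3 ≈ 2321.7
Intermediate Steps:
N = -11/6 (N = 2*(-1/4) + 4*(-1/3) = -1/2 - 4/3 = -11/6 ≈ -1.8333)
q(L) = 7*L/18 (q(L) = ((-11/6 + 3)*(L + L))/6 = (7*(2*L)/6)/6 = (7*L/3)/6 = 7*L/18)
21*(49 + (25 - 21)*(q(3/3) + 15)) = 21*(49 + (25 - 21)*(7*(3/3)/18 + 15)) = 21*(49 + 4*(7*(3*(1/3))/18 + 15)) = 21*(49 + 4*((7/18)*1 + 15)) = 21*(49 + 4*(7/18 + 15)) = 21*(49 + 4*(277/18)) = 21*(49 + 554/9) = 21*(995/9) = 6965/3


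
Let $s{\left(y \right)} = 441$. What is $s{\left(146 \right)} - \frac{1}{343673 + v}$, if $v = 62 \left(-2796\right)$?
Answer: $\frac{75111560}{170321} \approx 441.0$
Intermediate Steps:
$v = -173352$
$s{\left(146 \right)} - \frac{1}{343673 + v} = 441 - \frac{1}{343673 - 173352} = 441 - \frac{1}{170321} = \frac{75111560}{170321}$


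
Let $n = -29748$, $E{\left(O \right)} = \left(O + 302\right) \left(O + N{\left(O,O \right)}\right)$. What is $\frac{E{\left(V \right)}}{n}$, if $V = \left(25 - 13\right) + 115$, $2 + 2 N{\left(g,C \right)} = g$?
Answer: $- \frac{54197}{19832} \approx -2.7328$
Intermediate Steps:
$N{\left(g,C \right)} = -1 + \frac{g}{2}$
$V = 127$ ($V = \left(25 - 13\right) + 115 = 12 + 115 = 127$)
$E{\left(O \right)} = \left(-1 + \frac{3 O}{2}\right) \left(302 + O\right)$ ($E{\left(O \right)} = \left(O + 302\right) \left(O + \left(-1 + \frac{O}{2}\right)\right) = \left(302 + O\right) \left(-1 + \frac{3 O}{2}\right) = \left(-1 + \frac{3 O}{2}\right) \left(302 + O\right)$)
$\frac{E{\left(V \right)}}{n} = \frac{-302 + 452 \cdot 127 + \frac{3 \cdot 127^{2}}{2}}{-29748} = \left(-302 + 57404 + \frac{3}{2} \cdot 16129\right) \left(- \frac{1}{29748}\right) = \left(-302 + 57404 + \frac{48387}{2}\right) \left(- \frac{1}{29748}\right) = \frac{162591}{2} \left(- \frac{1}{29748}\right) = - \frac{54197}{19832}$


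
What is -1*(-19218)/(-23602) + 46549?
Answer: 549315140/11801 ≈ 46548.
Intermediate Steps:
-1*(-19218)/(-23602) + 46549 = 19218*(-1/23602) + 46549 = -9609/11801 + 46549 = 549315140/11801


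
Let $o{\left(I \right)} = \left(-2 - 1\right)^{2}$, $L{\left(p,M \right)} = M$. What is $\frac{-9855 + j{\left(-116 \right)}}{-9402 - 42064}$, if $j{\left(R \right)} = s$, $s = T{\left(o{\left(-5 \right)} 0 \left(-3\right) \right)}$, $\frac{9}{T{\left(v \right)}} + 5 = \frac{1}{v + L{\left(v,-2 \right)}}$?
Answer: $\frac{108423}{566126} \approx 0.19152$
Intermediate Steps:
$o{\left(I \right)} = 9$ ($o{\left(I \right)} = \left(-3\right)^{2} = 9$)
$T{\left(v \right)} = \frac{9}{-5 + \frac{1}{-2 + v}}$ ($T{\left(v \right)} = \frac{9}{-5 + \frac{1}{v - 2}} = \frac{9}{-5 + \frac{1}{-2 + v}}$)
$s = - \frac{18}{11}$ ($s = \frac{9 \left(2 - 9 \cdot 0 \left(-3\right)\right)}{-11 + 5 \cdot 9 \cdot 0 \left(-3\right)} = \frac{9 \left(2 - 0 \left(-3\right)\right)}{-11 + 5 \cdot 0 \left(-3\right)} = \frac{9 \left(2 - 0\right)}{-11 + 5 \cdot 0} = \frac{9 \left(2 + 0\right)}{-11 + 0} = 9 \frac{1}{-11} \cdot 2 = 9 \left(- \frac{1}{11}\right) 2 = - \frac{18}{11} \approx -1.6364$)
$j{\left(R \right)} = - \frac{18}{11}$
$\frac{-9855 + j{\left(-116 \right)}}{-9402 - 42064} = \frac{-9855 - \frac{18}{11}}{-9402 - 42064} = - \frac{108423}{11 \left(-51466\right)} = \left(- \frac{108423}{11}\right) \left(- \frac{1}{51466}\right) = \frac{108423}{566126}$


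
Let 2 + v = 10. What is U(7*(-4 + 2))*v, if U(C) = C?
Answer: -112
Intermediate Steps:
v = 8 (v = -2 + 10 = 8)
U(7*(-4 + 2))*v = (7*(-4 + 2))*8 = (7*(-2))*8 = -14*8 = -112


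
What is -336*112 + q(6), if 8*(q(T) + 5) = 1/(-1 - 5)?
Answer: -1806577/48 ≈ -37637.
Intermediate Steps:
q(T) = -241/48 (q(T) = -5 + 1/(8*(-1 - 5)) = -5 + (1/8)/(-6) = -5 + (1/8)*(-1/6) = -5 - 1/48 = -241/48)
-336*112 + q(6) = -336*112 - 241/48 = -37632 - 241/48 = -1806577/48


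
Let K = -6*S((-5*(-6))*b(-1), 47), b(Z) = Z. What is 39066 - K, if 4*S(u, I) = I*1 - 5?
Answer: 39129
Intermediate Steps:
S(u, I) = -5/4 + I/4 (S(u, I) = (I*1 - 5)/4 = (I - 5)/4 = (-5 + I)/4 = -5/4 + I/4)
K = -63 (K = -6*(-5/4 + (¼)*47) = -6*(-5/4 + 47/4) = -6*21/2 = -63)
39066 - K = 39066 - 1*(-63) = 39066 + 63 = 39129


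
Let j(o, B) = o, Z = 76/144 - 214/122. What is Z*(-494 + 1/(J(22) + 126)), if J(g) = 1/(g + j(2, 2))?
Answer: 2012109959/3321450 ≈ 605.79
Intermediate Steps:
Z = -2693/2196 (Z = 76*(1/144) - 214*1/122 = 19/36 - 107/61 = -2693/2196 ≈ -1.2263)
J(g) = 1/(2 + g) (J(g) = 1/(g + 2) = 1/(2 + g))
Z*(-494 + 1/(J(22) + 126)) = -2693*(-494 + 1/(1/(2 + 22) + 126))/2196 = -2693*(-494 + 1/(1/24 + 126))/2196 = -2693*(-494 + 1/(3025/24))/2196 = -2693*(-494 + 24/3025)/2196 = -2693/2196*(-1494326/3025) = 2012109959/3321450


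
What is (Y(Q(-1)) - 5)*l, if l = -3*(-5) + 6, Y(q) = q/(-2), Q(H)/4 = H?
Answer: -63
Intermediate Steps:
Q(H) = 4*H
Y(q) = -q/2 (Y(q) = q*(-1/2) = -q/2)
l = 21 (l = 15 + 6 = 21)
(Y(Q(-1)) - 5)*l = (-2*(-1) - 5)*21 = (-1/2*(-4) - 5)*21 = (2 - 5)*21 = -3*21 = -63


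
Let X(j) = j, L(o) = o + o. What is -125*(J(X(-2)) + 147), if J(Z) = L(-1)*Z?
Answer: -18875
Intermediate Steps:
L(o) = 2*o
J(Z) = -2*Z (J(Z) = (2*(-1))*Z = -2*Z)
-125*(J(X(-2)) + 147) = -125*(-2*(-2) + 147) = -125*(4 + 147) = -125*151 = -18875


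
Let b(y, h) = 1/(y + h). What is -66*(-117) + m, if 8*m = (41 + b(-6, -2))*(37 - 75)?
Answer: 240891/32 ≈ 7527.8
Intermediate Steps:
b(y, h) = 1/(h + y)
m = -6213/32 (m = ((41 + 1/(-2 - 6))*(37 - 75))/8 = ((41 + 1/(-8))*(-38))/8 = ((41 - ⅛)*(-38))/8 = ((327/8)*(-38))/8 = (⅛)*(-6213/4) = -6213/32 ≈ -194.16)
-66*(-117) + m = -66*(-117) - 6213/32 = 7722 - 6213/32 = 240891/32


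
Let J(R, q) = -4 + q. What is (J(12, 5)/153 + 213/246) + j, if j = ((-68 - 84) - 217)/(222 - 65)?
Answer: -2911109/1969722 ≈ -1.4779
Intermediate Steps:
j = -369/157 (j = (-152 - 217)/157 = -369*1/157 = -369/157 ≈ -2.3503)
(J(12, 5)/153 + 213/246) + j = ((-4 + 5)/153 + 213/246) - 369/157 = (1*(1/153) + 213*(1/246)) - 369/157 = (1/153 + 71/82) - 369/157 = 10945/12546 - 369/157 = -2911109/1969722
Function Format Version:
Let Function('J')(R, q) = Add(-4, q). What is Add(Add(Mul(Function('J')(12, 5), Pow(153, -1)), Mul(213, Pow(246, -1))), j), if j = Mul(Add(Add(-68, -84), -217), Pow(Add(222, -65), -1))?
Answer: Rational(-2911109, 1969722) ≈ -1.4779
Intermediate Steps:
j = Rational(-369, 157) (j = Mul(Add(-152, -217), Pow(157, -1)) = Mul(-369, Rational(1, 157)) = Rational(-369, 157) ≈ -2.3503)
Add(Add(Mul(Function('J')(12, 5), Pow(153, -1)), Mul(213, Pow(246, -1))), j) = Add(Add(Mul(Add(-4, 5), Pow(153, -1)), Mul(213, Pow(246, -1))), Rational(-369, 157)) = Add(Add(Mul(1, Rational(1, 153)), Mul(213, Rational(1, 246))), Rational(-369, 157)) = Add(Add(Rational(1, 153), Rational(71, 82)), Rational(-369, 157)) = Add(Rational(10945, 12546), Rational(-369, 157)) = Rational(-2911109, 1969722)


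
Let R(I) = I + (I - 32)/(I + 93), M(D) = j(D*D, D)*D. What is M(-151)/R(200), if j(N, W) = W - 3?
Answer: 3406711/29384 ≈ 115.94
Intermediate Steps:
j(N, W) = -3 + W
M(D) = D*(-3 + D) (M(D) = (-3 + D)*D = D*(-3 + D))
R(I) = I + (-32 + I)/(93 + I)
M(-151)/R(200) = (-151*(-3 - 151))/(((-32 + 200² + 94*200)/(93 + 200))) = (-151*(-154))/(((-32 + 40000 + 18800)/293)) = 23254/(((1/293)*58768)) = 23254/(58768/293) = 23254*(293/58768) = 3406711/29384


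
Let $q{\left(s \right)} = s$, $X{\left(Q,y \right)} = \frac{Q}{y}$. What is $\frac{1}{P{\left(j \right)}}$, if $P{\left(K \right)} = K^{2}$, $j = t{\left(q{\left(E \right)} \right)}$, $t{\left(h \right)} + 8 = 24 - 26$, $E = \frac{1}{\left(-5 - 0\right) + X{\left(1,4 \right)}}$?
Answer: $\frac{1}{100} \approx 0.01$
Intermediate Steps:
$E = - \frac{4}{19}$ ($E = \frac{1}{\left(-5 - 0\right) + 1 \cdot \frac{1}{4}} = \frac{1}{\left(-5 + 0\right) + 1 \cdot \frac{1}{4}} = \frac{1}{-5 + \frac{1}{4}} = \frac{1}{- \frac{19}{4}} = - \frac{4}{19} \approx -0.21053$)
$t{\left(h \right)} = -10$ ($t{\left(h \right)} = -8 + \left(24 - 26\right) = -8 - 2 = -10$)
$j = -10$
$\frac{1}{P{\left(j \right)}} = \frac{1}{\left(-10\right)^{2}} = \frac{1}{100}$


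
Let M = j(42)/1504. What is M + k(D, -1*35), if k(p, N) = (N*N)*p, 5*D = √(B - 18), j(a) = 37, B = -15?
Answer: 37/1504 + 245*I*√33 ≈ 0.024601 + 1407.4*I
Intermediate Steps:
D = I*√33/5 (D = √(-15 - 18)/5 = √(-33)/5 = (I*√33)/5 = I*√33/5 ≈ 1.1489*I)
M = 37/1504 ≈ 0.024601
k(p, N) = p*N² (k(p, N) = N²*p = p*N²)
M + k(D, -1*35) = 37/1504 + (I*√33/5)*(-1*35)² = 37/1504 + (I*√33/5)*(-35)² = 37/1504 + (I*√33/5)*1225 = 37/1504 + 245*I*√33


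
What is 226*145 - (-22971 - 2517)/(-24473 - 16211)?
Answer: 333297298/10171 ≈ 32769.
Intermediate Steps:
226*145 - (-22971 - 2517)/(-24473 - 16211) = 32770 - (-25488)/(-40684) = 32770 - (-25488)*(-1)/40684 = 32770 - 1*6372/10171 = 32770 - 6372/10171 = 333297298/10171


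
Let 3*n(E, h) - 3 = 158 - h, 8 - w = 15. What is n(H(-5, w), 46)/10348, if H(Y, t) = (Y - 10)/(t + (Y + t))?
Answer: 115/31044 ≈ 0.0037044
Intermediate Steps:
w = -7 (w = 8 - 1*15 = 8 - 15 = -7)
H(Y, t) = (-10 + Y)/(Y + 2*t)
n(E, h) = 161/3 - h/3 (n(E, h) = 1 + (158 - h)/3 = 1 + (158/3 - h/3) = 161/3 - h/3)
n(H(-5, w), 46)/10348 = (161/3 - ⅓*46)/10348 = (161/3 - 46/3)*(1/10348) = (115/3)*(1/10348) = 115/31044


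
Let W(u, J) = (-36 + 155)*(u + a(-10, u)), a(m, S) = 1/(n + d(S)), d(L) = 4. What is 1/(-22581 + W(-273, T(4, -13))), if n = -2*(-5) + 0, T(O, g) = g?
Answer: -2/110119 ≈ -1.8162e-5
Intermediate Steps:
n = 10 (n = 10 + 0 = 10)
a(m, S) = 1/14 (a(m, S) = 1/(10 + 4) = 1/14)
W(u, J) = 17/2 + 119*u (W(u, J) = (-36 + 155)*(u + 1/14) = 119*(1/14 + u) = 17/2 + 119*u)
1/(-22581 + W(-273, T(4, -13))) = 1/(-22581 + (17/2 + 119*(-273))) = 1/(-22581 + (17/2 - 32487)) = 1/(-22581 - 64957/2) = 1/(-110119/2) = -2/110119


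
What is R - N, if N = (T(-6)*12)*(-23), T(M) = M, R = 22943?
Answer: 21287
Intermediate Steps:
N = 1656 (N = -6*12*(-23) = -72*(-23) = 1656)
R - N = 22943 - 1*1656 = 22943 - 1656 = 21287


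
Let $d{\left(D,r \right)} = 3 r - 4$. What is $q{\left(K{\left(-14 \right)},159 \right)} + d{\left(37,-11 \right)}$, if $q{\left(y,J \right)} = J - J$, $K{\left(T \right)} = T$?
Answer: $-37$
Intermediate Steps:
$q{\left(y,J \right)} = 0$
$d{\left(D,r \right)} = -4 + 3 r$
$q{\left(K{\left(-14 \right)},159 \right)} + d{\left(37,-11 \right)} = 0 + \left(-4 + 3 \left(-11\right)\right) = 0 - 37 = -37$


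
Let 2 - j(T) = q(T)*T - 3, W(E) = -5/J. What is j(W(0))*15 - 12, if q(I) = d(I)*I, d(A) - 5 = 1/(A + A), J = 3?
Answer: -797/6 ≈ -132.83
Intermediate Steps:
d(A) = 5 + 1/(2*A) (d(A) = 5 + 1/(A + A) = 5 + 1/(2*A))
q(I) = I*(5 + 1/(2*I)) (q(I) = (5 + 1/(2*I))*I = I*(5 + 1/(2*I)))
W(E) = -5/3
j(T) = 5 - T*(½ + 5*T) (j(T) = 2 - ((½ + 5*T)*T - 3) = 2 - (T*(½ + 5*T) - 3) = 2 - (-3 + T*(½ + 5*T)) = 2 + (3 - T*(½ + 5*T)) = 5 - T*(½ + 5*T))
j(W(0))*15 - 12 = (5 - ½*(-5/3)*(1 + 10*(-5/3)))*15 - 12 = (5 - ½*(-5/3)*(1 - 50/3))*15 - 12 = (5 - ½*(-5/3)*(-47/3))*15 - 12 = (5 - 235/18)*15 - 12 = -145/18*15 - 12 = -725/6 - 12 = -797/6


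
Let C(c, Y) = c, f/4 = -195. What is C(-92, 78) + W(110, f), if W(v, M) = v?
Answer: 18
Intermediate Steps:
f = -780 (f = 4*(-195) = -780)
C(-92, 78) + W(110, f) = -92 + 110 = 18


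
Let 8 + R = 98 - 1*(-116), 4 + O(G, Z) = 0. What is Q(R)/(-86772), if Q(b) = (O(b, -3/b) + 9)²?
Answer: -25/86772 ≈ -0.00028811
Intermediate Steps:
O(G, Z) = -4 (O(G, Z) = -4 + 0 = -4)
R = 206 (R = -8 + (98 - 1*(-116)) = -8 + (98 + 116) = -8 + 214 = 206)
Q(b) = 25 (Q(b) = (-4 + 9)² = 5² = 25)
Q(R)/(-86772) = 25/(-86772) = 25*(-1/86772) = -25/86772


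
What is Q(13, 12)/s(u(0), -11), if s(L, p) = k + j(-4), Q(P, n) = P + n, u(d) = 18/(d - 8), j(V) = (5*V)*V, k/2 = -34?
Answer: 25/12 ≈ 2.0833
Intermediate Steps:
k = -68 (k = 2*(-34) = -68)
j(V) = 5*V**2
u(d) = 18/(-8 + d)
s(L, p) = 12 (s(L, p) = -68 + 5*(-4)**2 = -68 + 5*16 = -68 + 80 = 12)
Q(13, 12)/s(u(0), -11) = (13 + 12)/12 = 25*(1/12) = 25/12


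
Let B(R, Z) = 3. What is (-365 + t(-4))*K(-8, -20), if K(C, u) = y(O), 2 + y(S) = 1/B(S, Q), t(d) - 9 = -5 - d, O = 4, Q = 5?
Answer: 595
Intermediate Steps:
t(d) = 4 - d (t(d) = 9 + (-5 - d) = 4 - d)
y(S) = -5/3 (y(S) = -2 + 1/3 = -2 + ⅓ = -5/3)
K(C, u) = -5/3
(-365 + t(-4))*K(-8, -20) = (-365 + (4 - 1*(-4)))*(-5/3) = (-365 + (4 + 4))*(-5/3) = (-365 + 8)*(-5/3) = -357*(-5/3) = 595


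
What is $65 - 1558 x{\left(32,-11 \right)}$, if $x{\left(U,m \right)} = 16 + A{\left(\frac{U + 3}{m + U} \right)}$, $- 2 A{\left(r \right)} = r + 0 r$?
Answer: $- \frac{70694}{3} \approx -23565.0$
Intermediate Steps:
$A{\left(r \right)} = - \frac{r}{2}$ ($A{\left(r \right)} = - \frac{r + 0 r}{2} = - \frac{r + 0}{2} = - \frac{r}{2}$)
$x{\left(U,m \right)} = 16 - \frac{3 + U}{2 \left(U + m\right)}$ ($x{\left(U,m \right)} = 16 - \frac{\left(U + 3\right) \frac{1}{m + U}}{2} = 16 - \frac{\left(3 + U\right) \frac{1}{U + m}}{2} = 16 - \frac{\frac{1}{U + m} \left(3 + U\right)}{2} = 16 - \frac{3 + U}{2 \left(U + m\right)}$)
$65 - 1558 x{\left(32,-11 \right)} = 65 - 1558 \frac{-3 + 31 \cdot 32 + 32 \left(-11\right)}{2 \left(32 - 11\right)} = 65 - 1558 \frac{-3 + 992 - 352}{2 \cdot 21} = 65 - 1558 \cdot \frac{1}{2} \cdot \frac{1}{21} \cdot 637 = 65 - \frac{70889}{3} = - \frac{70694}{3}$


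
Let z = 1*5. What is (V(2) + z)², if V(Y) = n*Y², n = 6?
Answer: 841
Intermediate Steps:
V(Y) = 6*Y²
z = 5
(V(2) + z)² = (6*2² + 5)² = (6*4 + 5)² = (24 + 5)² = 29² = 841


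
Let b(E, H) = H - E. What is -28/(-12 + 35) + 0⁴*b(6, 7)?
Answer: -28/23 ≈ -1.2174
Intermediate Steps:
-28/(-12 + 35) + 0⁴*b(6, 7) = -28/(-12 + 35) + 0⁴*(7 - 1*6) = -28/23 + 0*(7 - 6) = -28*1/23 + 0*1 = -28/23 + 0 = -28/23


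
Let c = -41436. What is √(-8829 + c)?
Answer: 3*I*√5585 ≈ 224.2*I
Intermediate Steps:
√(-8829 + c) = √(-8829 - 41436) = √(-50265) = 3*I*√5585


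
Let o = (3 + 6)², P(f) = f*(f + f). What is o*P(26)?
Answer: 109512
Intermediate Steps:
P(f) = 2*f² (P(f) = f*(2*f) = 2*f²)
o = 81 (o = 9² = 81)
o*P(26) = 81*(2*26²) = 81*(2*676) = 81*1352 = 109512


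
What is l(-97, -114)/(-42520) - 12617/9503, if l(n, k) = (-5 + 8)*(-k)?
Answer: -269862433/202033780 ≈ -1.3357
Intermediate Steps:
l(n, k) = -3*k (l(n, k) = 3*(-k) = -3*k)
l(-97, -114)/(-42520) - 12617/9503 = -3*(-114)/(-42520) - 12617/9503 = 342*(-1/42520) - 12617*1/9503 = -171/21260 - 12617/9503 = -269862433/202033780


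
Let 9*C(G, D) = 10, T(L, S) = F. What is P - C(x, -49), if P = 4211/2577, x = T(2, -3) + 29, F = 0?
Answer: 4043/7731 ≈ 0.52296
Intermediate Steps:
T(L, S) = 0
x = 29 (x = 0 + 29 = 29)
C(G, D) = 10/9 (C(G, D) = (1/9)*10 = 10/9)
P = 4211/2577 (P = 4211*(1/2577) = 4211/2577 ≈ 1.6341)
P - C(x, -49) = 4211/2577 - 1*10/9 = 4211/2577 - 10/9 = 4043/7731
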